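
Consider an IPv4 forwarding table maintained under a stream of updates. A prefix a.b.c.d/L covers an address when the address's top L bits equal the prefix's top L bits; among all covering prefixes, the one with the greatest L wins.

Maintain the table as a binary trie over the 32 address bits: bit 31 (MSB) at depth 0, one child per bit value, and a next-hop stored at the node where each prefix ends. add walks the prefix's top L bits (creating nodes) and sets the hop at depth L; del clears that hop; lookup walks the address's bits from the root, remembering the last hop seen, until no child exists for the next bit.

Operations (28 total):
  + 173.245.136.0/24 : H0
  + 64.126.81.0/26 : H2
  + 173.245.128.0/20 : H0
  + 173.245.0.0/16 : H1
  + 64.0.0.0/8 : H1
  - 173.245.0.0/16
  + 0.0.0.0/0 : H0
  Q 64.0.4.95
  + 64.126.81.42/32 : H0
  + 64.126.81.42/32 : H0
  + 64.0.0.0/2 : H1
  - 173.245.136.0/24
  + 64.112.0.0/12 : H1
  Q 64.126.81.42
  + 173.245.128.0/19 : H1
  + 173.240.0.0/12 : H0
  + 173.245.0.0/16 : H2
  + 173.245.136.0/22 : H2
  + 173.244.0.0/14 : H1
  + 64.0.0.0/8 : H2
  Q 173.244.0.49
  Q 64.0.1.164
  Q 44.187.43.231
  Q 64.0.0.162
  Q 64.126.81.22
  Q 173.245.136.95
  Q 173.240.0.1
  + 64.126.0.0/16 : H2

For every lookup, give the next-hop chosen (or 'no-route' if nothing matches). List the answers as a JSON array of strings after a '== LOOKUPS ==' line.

Trace:
  + 173.245.136.0/24 (H0) depth=24
  + 64.126.81.0/26 (H2) depth=26
  + 173.245.128.0/20 (H0) depth=20
  + 173.245.0.0/16 (H1) depth=16
  + 64.0.0.0/8 (H1) depth=8
  - 173.245.0.0/16 clear@16
  + 0.0.0.0/0 (H0) depth=0
  Q 64.0.4.95: descend 010000000 ; hops seen [H0,H1] ; pick H1
  + 64.126.81.42/32 (H0) depth=32
  + 64.126.81.42/32 (H0) depth=32
  + 64.0.0.0/2 (H1) depth=2
  - 173.245.136.0/24 clear@24
  + 64.112.0.0/12 (H1) depth=12
  Q 64.126.81.42: descend 01000000011111100101000100101010 ; hops seen [H0,H1,H1,H1,H2,H0] ; pick H0
  + 173.245.128.0/19 (H1) depth=19
  + 173.240.0.0/12 (H0) depth=12
  + 173.245.0.0/16 (H2) depth=16
  + 173.245.136.0/22 (H2) depth=22
  + 173.244.0.0/14 (H1) depth=14
  + 64.0.0.0/8 (H2) depth=8
  Q 173.244.0.49: descend 101011011111010 ; hops seen [H0,H0,H1] ; pick H1
  Q 64.0.1.164: descend 010000000 ; hops seen [H0,H1,H2] ; pick H2
  Q 44.187.43.231: descend 0 ; hops seen [H0] ; pick H0
  Q 64.0.0.162: descend 010000000 ; hops seen [H0,H1,H2] ; pick H2
  Q 64.126.81.22: descend 01000000011111100101000100 ; hops seen [H0,H1,H2,H1,H2] ; pick H2
  Q 173.245.136.95: descend 101011011111010110001000 ; hops seen [H0,H0,H1,H2,H1,H0,H2] ; pick H2
  Q 173.240.0.1: descend 1010110111110 ; hops seen [H0,H0] ; pick H0
  + 64.126.0.0/16 (H2) depth=16

== LOOKUPS ==
["H1","H0","H1","H2","H0","H2","H2","H2","H0"]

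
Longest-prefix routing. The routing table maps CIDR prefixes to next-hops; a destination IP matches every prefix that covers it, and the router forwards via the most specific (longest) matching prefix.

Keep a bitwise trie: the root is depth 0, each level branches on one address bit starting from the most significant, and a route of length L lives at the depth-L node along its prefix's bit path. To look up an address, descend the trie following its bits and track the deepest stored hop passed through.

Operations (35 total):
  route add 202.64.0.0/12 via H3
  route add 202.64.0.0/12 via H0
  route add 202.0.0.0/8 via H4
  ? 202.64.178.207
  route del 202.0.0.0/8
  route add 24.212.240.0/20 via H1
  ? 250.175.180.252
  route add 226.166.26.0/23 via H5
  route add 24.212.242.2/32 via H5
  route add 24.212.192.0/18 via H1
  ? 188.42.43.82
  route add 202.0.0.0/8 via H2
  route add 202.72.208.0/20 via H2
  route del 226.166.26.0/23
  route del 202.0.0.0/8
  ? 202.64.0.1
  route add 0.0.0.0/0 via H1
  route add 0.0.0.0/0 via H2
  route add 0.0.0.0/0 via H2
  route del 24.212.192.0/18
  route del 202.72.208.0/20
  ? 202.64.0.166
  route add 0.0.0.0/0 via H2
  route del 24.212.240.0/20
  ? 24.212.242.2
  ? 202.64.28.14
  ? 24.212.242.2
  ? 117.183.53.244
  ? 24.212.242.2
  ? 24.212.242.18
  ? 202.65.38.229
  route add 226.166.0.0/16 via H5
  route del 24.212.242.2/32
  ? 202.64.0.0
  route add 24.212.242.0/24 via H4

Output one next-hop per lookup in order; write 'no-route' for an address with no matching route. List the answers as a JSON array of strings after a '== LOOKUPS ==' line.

Process each operation:
  + 202.64.0.0/12 (H3) depth=12
  + 202.64.0.0/12 (H0) depth=12
  + 202.0.0.0/8 (H4) depth=8
  lookup 202.64.178.207: bits 110010100100 walk d0:-→d1:-→d2:-→d3:-→d4:-→d5:-→d6:-→d7:-→d8:H4→d9:-→d10:-→d11:-→d12:H0 -> H0
  - 202.0.0.0/8 clear@8
  + 24.212.240.0/20 (H1) depth=20
  lookup 250.175.180.252: bits 11 walk d0:-→d1:-→d2:- -> no-route
  + 226.166.26.0/23 (H5) depth=23
  + 24.212.242.2/32 (H5) depth=32
  + 24.212.192.0/18 (H1) depth=18
  lookup 188.42.43.82: bits 1 walk d0:-→d1:- -> no-route
  + 202.0.0.0/8 (H2) depth=8
  + 202.72.208.0/20 (H2) depth=20
  - 226.166.26.0/23 clear@23
  - 202.0.0.0/8 clear@8
  lookup 202.64.0.1: bits 110010100100 walk d0:-→d1:-→d2:-→d3:-→d4:-→d5:-→d6:-→d7:-→d8:-→d9:-→d10:-→d11:-→d12:H0 -> H0
  + 0.0.0.0/0 (H1) depth=0
  + 0.0.0.0/0 (H2) depth=0
  + 0.0.0.0/0 (H2) depth=0
  - 24.212.192.0/18 clear@18
  - 202.72.208.0/20 clear@20
  lookup 202.64.0.166: bits 110010100100 walk d0:H2→d1:-→d2:-→d3:-→d4:-→d5:-→d6:-→d7:-→d8:-→d9:-→d10:-→d11:-→d12:H0 -> H0
  + 0.0.0.0/0 (H2) depth=0
  - 24.212.240.0/20 clear@20
  lookup 24.212.242.2: bits 00011000110101001111001000000010 walk d0:H2→d1:-→d2:-→d3:-→d4:-→d5:-→d6:-→d7:-→d8:-→d9:-→d10:-→d11:-→d12:-→d13:-→d14:-→d15:-→d16:-→d17:-→d18:-→d19:-→d20:-→d21:-→d22:-→d23:-→d24:-→d25:-→d26:-→d27:-→d28:-→d29:-→d30:-→d31:-→d32:H5 -> H5
  lookup 202.64.28.14: bits 110010100100 walk d0:H2→d1:-→d2:-→d3:-→d4:-→d5:-→d6:-→d7:-→d8:-→d9:-→d10:-→d11:-→d12:H0 -> H0
  lookup 24.212.242.2: bits 00011000110101001111001000000010 walk d0:H2→d1:-→d2:-→d3:-→d4:-→d5:-→d6:-→d7:-→d8:-→d9:-→d10:-→d11:-→d12:-→d13:-→d14:-→d15:-→d16:-→d17:-→d18:-→d19:-→d20:-→d21:-→d22:-→d23:-→d24:-→d25:-→d26:-→d27:-→d28:-→d29:-→d30:-→d31:-→d32:H5 -> H5
  lookup 117.183.53.244: bits 0 walk d0:H2→d1:- -> H2
  lookup 24.212.242.2: bits 00011000110101001111001000000010 walk d0:H2→d1:-→d2:-→d3:-→d4:-→d5:-→d6:-→d7:-→d8:-→d9:-→d10:-→d11:-→d12:-→d13:-→d14:-→d15:-→d16:-→d17:-→d18:-→d19:-→d20:-→d21:-→d22:-→d23:-→d24:-→d25:-→d26:-→d27:-→d28:-→d29:-→d30:-→d31:-→d32:H5 -> H5
  lookup 24.212.242.18: bits 000110001101010011110010000 walk d0:H2→d1:-→d2:-→d3:-→d4:-→d5:-→d6:-→d7:-→d8:-→d9:-→d10:-→d11:-→d12:-→d13:-→d14:-→d15:-→d16:-→d17:-→d18:-→d19:-→d20:-→d21:-→d22:-→d23:-→d24:-→d25:-→d26:-→d27:- -> H2
  lookup 202.65.38.229: bits 110010100100 walk d0:H2→d1:-→d2:-→d3:-→d4:-→d5:-→d6:-→d7:-→d8:-→d9:-→d10:-→d11:-→d12:H0 -> H0
  + 226.166.0.0/16 (H5) depth=16
  - 24.212.242.2/32 clear@32
  lookup 202.64.0.0: bits 110010100100 walk d0:H2→d1:-→d2:-→d3:-→d4:-→d5:-→d6:-→d7:-→d8:-→d9:-→d10:-→d11:-→d12:H0 -> H0
  + 24.212.242.0/24 (H4) depth=24

== LOOKUPS ==
["H0","no-route","no-route","H0","H0","H5","H0","H5","H2","H5","H2","H0","H0"]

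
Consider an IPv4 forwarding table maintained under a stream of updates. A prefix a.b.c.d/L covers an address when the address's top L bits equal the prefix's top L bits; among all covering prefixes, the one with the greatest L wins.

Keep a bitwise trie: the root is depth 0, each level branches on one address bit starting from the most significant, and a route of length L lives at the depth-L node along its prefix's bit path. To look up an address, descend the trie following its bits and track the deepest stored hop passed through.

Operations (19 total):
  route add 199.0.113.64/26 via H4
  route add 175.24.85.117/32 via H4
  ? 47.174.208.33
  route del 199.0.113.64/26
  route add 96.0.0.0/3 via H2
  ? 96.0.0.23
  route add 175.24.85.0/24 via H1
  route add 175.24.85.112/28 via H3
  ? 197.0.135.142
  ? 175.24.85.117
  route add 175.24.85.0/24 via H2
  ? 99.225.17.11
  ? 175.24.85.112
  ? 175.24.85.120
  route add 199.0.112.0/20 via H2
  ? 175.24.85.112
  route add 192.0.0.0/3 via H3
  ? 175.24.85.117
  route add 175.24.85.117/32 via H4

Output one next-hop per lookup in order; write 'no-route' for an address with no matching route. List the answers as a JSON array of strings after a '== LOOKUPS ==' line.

Process each operation:
  add 199.0.113.64/26 -> H4 at depth 26
  add 175.24.85.117/32 -> H4 at depth 32
  ? 47.174.208.33  path d0:-  best=no-route
  - 199.0.113.64/26 clear@26
  add 96.0.0.0/3 -> H2 at depth 3
  ? 96.0.0.23  path d0:-→d1:-→d2:-→d3:H2  best=H2
  add 175.24.85.0/24 -> H1 at depth 24
  add 175.24.85.112/28 -> H3 at depth 28
  ? 197.0.135.142  path d0:-→d1:-→d2:-→d3:-→d4:-→d5:-→d6:-  best=no-route
  ? 175.24.85.117  path d0:-→d1:-→d2:-→d3:-→d4:-→d5:-→d6:-→d7:-→d8:-→d9:-→d10:-→d11:-→d12:-→d13:-→d14:-→d15:-→d16:-→d17:-→d18:-→d19:-→d20:-→d21:-→d22:-→d23:-→d24:H1→d25:-→d26:-→d27:-→d28:H3→d29:-→d30:-→d31:-→d32:H4  best=H4
  add 175.24.85.0/24 -> H2 at depth 24
  ? 99.225.17.11  path d0:-→d1:-→d2:-→d3:H2  best=H2
  ? 175.24.85.112  path d0:-→d1:-→d2:-→d3:-→d4:-→d5:-→d6:-→d7:-→d8:-→d9:-→d10:-→d11:-→d12:-→d13:-→d14:-→d15:-→d16:-→d17:-→d18:-→d19:-→d20:-→d21:-→d22:-→d23:-→d24:H2→d25:-→d26:-→d27:-→d28:H3→d29:-  best=H3
  ? 175.24.85.120  path d0:-→d1:-→d2:-→d3:-→d4:-→d5:-→d6:-→d7:-→d8:-→d9:-→d10:-→d11:-→d12:-→d13:-→d14:-→d15:-→d16:-→d17:-→d18:-→d19:-→d20:-→d21:-→d22:-→d23:-→d24:H2→d25:-→d26:-→d27:-→d28:H3  best=H3
  add 199.0.112.0/20 -> H2 at depth 20
  ? 175.24.85.112  path d0:-→d1:-→d2:-→d3:-→d4:-→d5:-→d6:-→d7:-→d8:-→d9:-→d10:-→d11:-→d12:-→d13:-→d14:-→d15:-→d16:-→d17:-→d18:-→d19:-→d20:-→d21:-→d22:-→d23:-→d24:H2→d25:-→d26:-→d27:-→d28:H3→d29:-  best=H3
  add 192.0.0.0/3 -> H3 at depth 3
  ? 175.24.85.117  path d0:-→d1:-→d2:-→d3:-→d4:-→d5:-→d6:-→d7:-→d8:-→d9:-→d10:-→d11:-→d12:-→d13:-→d14:-→d15:-→d16:-→d17:-→d18:-→d19:-→d20:-→d21:-→d22:-→d23:-→d24:H2→d25:-→d26:-→d27:-→d28:H3→d29:-→d30:-→d31:-→d32:H4  best=H4
  add 175.24.85.117/32 -> H4 at depth 32

== LOOKUPS ==
["no-route","H2","no-route","H4","H2","H3","H3","H3","H4"]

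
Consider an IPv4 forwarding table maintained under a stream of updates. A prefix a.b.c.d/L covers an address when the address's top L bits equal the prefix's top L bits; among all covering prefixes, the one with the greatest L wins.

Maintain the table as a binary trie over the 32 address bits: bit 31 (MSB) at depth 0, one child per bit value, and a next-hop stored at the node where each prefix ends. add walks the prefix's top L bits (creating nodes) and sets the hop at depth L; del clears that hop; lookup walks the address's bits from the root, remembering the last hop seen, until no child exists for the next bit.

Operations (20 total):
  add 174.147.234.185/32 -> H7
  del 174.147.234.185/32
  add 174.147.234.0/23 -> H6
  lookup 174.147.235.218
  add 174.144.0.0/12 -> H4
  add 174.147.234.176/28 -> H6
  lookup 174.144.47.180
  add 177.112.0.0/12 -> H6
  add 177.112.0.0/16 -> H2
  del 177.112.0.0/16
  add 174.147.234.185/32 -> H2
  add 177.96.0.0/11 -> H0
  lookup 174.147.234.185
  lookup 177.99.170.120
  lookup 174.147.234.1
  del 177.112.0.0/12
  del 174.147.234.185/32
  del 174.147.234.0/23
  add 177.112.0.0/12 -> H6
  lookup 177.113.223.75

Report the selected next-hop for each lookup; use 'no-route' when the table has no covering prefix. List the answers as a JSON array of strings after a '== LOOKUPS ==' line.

Process each operation:
  + 174.147.234.185/32 (H7) depth=32
  del 174.147.234.185/32 (clear depth 32)
  + 174.147.234.0/23 (H6) depth=23
  lookup 174.147.235.218: bits 10101110100100111110101 walk d0:-→d1:-→d2:-→d3:-→d4:-→d5:-→d6:-→d7:-→d8:-→d9:-→d10:-→d11:-→d12:-→d13:-→d14:-→d15:-→d16:-→d17:-→d18:-→d19:-→d20:-→d21:-→d22:-→d23:H6 -> H6
  + 174.144.0.0/12 (H4) depth=12
  + 174.147.234.176/28 (H6) depth=28
  lookup 174.144.47.180: bits 10101110100100 walk d0:-→d1:-→d2:-→d3:-→d4:-→d5:-→d6:-→d7:-→d8:-→d9:-→d10:-→d11:-→d12:H4→d13:-→d14:- -> H4
  + 177.112.0.0/12 (H6) depth=12
  + 177.112.0.0/16 (H2) depth=16
  del 177.112.0.0/16 (clear depth 16)
  + 174.147.234.185/32 (H2) depth=32
  + 177.96.0.0/11 (H0) depth=11
  lookup 174.147.234.185: bits 10101110100100111110101010111001 walk d0:-→d1:-→d2:-→d3:-→d4:-→d5:-→d6:-→d7:-→d8:-→d9:-→d10:-→d11:-→d12:H4→d13:-→d14:-→d15:-→d16:-→d17:-→d18:-→d19:-→d20:-→d21:-→d22:-→d23:H6→d24:-→d25:-→d26:-→d27:-→d28:H6→d29:-→d30:-→d31:-→d32:H2 -> H2
  lookup 177.99.170.120: bits 10110001011 walk d0:-→d1:-→d2:-→d3:-→d4:-→d5:-→d6:-→d7:-→d8:-→d9:-→d10:-→d11:H0 -> H0
  lookup 174.147.234.1: bits 101011101001001111101010 walk d0:-→d1:-→d2:-→d3:-→d4:-→d5:-→d6:-→d7:-→d8:-→d9:-→d10:-→d11:-→d12:H4→d13:-→d14:-→d15:-→d16:-→d17:-→d18:-→d19:-→d20:-→d21:-→d22:-→d23:H6→d24:- -> H6
  del 177.112.0.0/12 (clear depth 12)
  del 174.147.234.185/32 (clear depth 32)
  del 174.147.234.0/23 (clear depth 23)
  + 177.112.0.0/12 (H6) depth=12
  lookup 177.113.223.75: bits 101100010111000 walk d0:-→d1:-→d2:-→d3:-→d4:-→d5:-→d6:-→d7:-→d8:-→d9:-→d10:-→d11:H0→d12:H6→d13:-→d14:-→d15:- -> H6

== LOOKUPS ==
["H6","H4","H2","H0","H6","H6"]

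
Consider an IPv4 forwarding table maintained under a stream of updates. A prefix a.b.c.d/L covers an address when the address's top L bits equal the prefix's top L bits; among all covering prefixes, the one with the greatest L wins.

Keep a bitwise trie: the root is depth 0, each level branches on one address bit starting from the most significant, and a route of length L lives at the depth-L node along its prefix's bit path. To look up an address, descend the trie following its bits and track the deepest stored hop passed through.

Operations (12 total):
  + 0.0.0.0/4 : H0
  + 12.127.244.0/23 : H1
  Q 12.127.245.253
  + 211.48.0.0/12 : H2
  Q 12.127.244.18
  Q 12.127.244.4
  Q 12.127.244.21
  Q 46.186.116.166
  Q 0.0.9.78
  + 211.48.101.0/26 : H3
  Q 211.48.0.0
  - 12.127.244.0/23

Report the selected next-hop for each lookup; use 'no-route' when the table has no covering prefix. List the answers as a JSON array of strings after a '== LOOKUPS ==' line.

Process each operation:
  + 0.0.0.0/4 (H0) depth=4
  + 12.127.244.0/23 (H1) depth=23
  lookup 12.127.245.253: bits 00001100011111111111010 walk d0:-→d1:-→d2:-→d3:-→d4:H0→d5:-→d6:-→d7:-→d8:-→d9:-→d10:-→d11:-→d12:-→d13:-→d14:-→d15:-→d16:-→d17:-→d18:-→d19:-→d20:-→d21:-→d22:-→d23:H1 -> H1
  + 211.48.0.0/12 (H2) depth=12
  lookup 12.127.244.18: bits 00001100011111111111010 walk d0:-→d1:-→d2:-→d3:-→d4:H0→d5:-→d6:-→d7:-→d8:-→d9:-→d10:-→d11:-→d12:-→d13:-→d14:-→d15:-→d16:-→d17:-→d18:-→d19:-→d20:-→d21:-→d22:-→d23:H1 -> H1
  lookup 12.127.244.4: bits 00001100011111111111010 walk d0:-→d1:-→d2:-→d3:-→d4:H0→d5:-→d6:-→d7:-→d8:-→d9:-→d10:-→d11:-→d12:-→d13:-→d14:-→d15:-→d16:-→d17:-→d18:-→d19:-→d20:-→d21:-→d22:-→d23:H1 -> H1
  lookup 12.127.244.21: bits 00001100011111111111010 walk d0:-→d1:-→d2:-→d3:-→d4:H0→d5:-→d6:-→d7:-→d8:-→d9:-→d10:-→d11:-→d12:-→d13:-→d14:-→d15:-→d16:-→d17:-→d18:-→d19:-→d20:-→d21:-→d22:-→d23:H1 -> H1
  lookup 46.186.116.166: bits 00 walk d0:-→d1:-→d2:- -> no-route
  lookup 0.0.9.78: bits 0000 walk d0:-→d1:-→d2:-→d3:-→d4:H0 -> H0
  + 211.48.101.0/26 (H3) depth=26
  lookup 211.48.0.0: bits 11010011001100000 walk d0:-→d1:-→d2:-→d3:-→d4:-→d5:-→d6:-→d7:-→d8:-→d9:-→d10:-→d11:-→d12:H2→d13:-→d14:-→d15:-→d16:-→d17:- -> H2
  - 12.127.244.0/23 clear@23

== LOOKUPS ==
["H1","H1","H1","H1","no-route","H0","H2"]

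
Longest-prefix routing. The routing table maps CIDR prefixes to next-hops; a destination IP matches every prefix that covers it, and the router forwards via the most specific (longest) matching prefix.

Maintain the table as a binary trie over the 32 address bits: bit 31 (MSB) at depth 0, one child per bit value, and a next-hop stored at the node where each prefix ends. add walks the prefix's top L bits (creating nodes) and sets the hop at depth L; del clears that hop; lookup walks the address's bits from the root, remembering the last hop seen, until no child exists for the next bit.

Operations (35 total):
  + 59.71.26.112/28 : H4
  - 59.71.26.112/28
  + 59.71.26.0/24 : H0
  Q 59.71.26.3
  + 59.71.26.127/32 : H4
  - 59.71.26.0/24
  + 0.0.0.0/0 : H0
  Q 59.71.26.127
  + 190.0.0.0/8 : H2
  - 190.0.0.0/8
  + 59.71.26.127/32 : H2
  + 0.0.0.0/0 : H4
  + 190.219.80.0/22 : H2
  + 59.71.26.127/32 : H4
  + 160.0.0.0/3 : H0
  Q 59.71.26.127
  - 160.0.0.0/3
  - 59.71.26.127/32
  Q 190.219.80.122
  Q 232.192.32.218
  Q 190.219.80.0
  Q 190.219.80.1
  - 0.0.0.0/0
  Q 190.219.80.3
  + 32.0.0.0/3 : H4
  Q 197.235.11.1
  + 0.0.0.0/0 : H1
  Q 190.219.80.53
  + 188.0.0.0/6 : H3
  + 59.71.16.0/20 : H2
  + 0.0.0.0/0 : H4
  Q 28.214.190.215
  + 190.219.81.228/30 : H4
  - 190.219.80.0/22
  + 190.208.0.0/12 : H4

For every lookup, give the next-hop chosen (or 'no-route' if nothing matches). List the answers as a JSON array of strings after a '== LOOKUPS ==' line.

Process each operation:
  + 59.71.26.112/28 (H4) depth=28
  - 59.71.26.112/28 clear@28
  + 59.71.26.0/24 (H0) depth=24
  lookup 59.71.26.3: bits 0011101101000111000110100 walk d0:-→d1:-→d2:-→d3:-→d4:-→d5:-→d6:-→d7:-→d8:-→d9:-→d10:-→d11:-→d12:-→d13:-→d14:-→d15:-→d16:-→d17:-→d18:-→d19:-→d20:-→d21:-→d22:-→d23:-→d24:H0→d25:- -> H0
  + 59.71.26.127/32 (H4) depth=32
  - 59.71.26.0/24 clear@24
  + 0.0.0.0/0 (H0) depth=0
  lookup 59.71.26.127: bits 00111011010001110001101001111111 walk d0:H0→d1:-→d2:-→d3:-→d4:-→d5:-→d6:-→d7:-→d8:-→d9:-→d10:-→d11:-→d12:-→d13:-→d14:-→d15:-→d16:-→d17:-→d18:-→d19:-→d20:-→d21:-→d22:-→d23:-→d24:-→d25:-→d26:-→d27:-→d28:-→d29:-→d30:-→d31:-→d32:H4 -> H4
  + 190.0.0.0/8 (H2) depth=8
  - 190.0.0.0/8 clear@8
  + 59.71.26.127/32 (H2) depth=32
  + 0.0.0.0/0 (H4) depth=0
  + 190.219.80.0/22 (H2) depth=22
  + 59.71.26.127/32 (H4) depth=32
  + 160.0.0.0/3 (H0) depth=3
  lookup 59.71.26.127: bits 00111011010001110001101001111111 walk d0:H4→d1:-→d2:-→d3:-→d4:-→d5:-→d6:-→d7:-→d8:-→d9:-→d10:-→d11:-→d12:-→d13:-→d14:-→d15:-→d16:-→d17:-→d18:-→d19:-→d20:-→d21:-→d22:-→d23:-→d24:-→d25:-→d26:-→d27:-→d28:-→d29:-→d30:-→d31:-→d32:H4 -> H4
  - 160.0.0.0/3 clear@3
  - 59.71.26.127/32 clear@32
  lookup 190.219.80.122: bits 1011111011011011010100 walk d0:H4→d1:-→d2:-→d3:-→d4:-→d5:-→d6:-→d7:-→d8:-→d9:-→d10:-→d11:-→d12:-→d13:-→d14:-→d15:-→d16:-→d17:-→d18:-→d19:-→d20:-→d21:-→d22:H2 -> H2
  lookup 232.192.32.218: bits 1 walk d0:H4→d1:- -> H4
  lookup 190.219.80.0: bits 1011111011011011010100 walk d0:H4→d1:-→d2:-→d3:-→d4:-→d5:-→d6:-→d7:-→d8:-→d9:-→d10:-→d11:-→d12:-→d13:-→d14:-→d15:-→d16:-→d17:-→d18:-→d19:-→d20:-→d21:-→d22:H2 -> H2
  lookup 190.219.80.1: bits 1011111011011011010100 walk d0:H4→d1:-→d2:-→d3:-→d4:-→d5:-→d6:-→d7:-→d8:-→d9:-→d10:-→d11:-→d12:-→d13:-→d14:-→d15:-→d16:-→d17:-→d18:-→d19:-→d20:-→d21:-→d22:H2 -> H2
  - 0.0.0.0/0 clear@0
  lookup 190.219.80.3: bits 1011111011011011010100 walk d0:-→d1:-→d2:-→d3:-→d4:-→d5:-→d6:-→d7:-→d8:-→d9:-→d10:-→d11:-→d12:-→d13:-→d14:-→d15:-→d16:-→d17:-→d18:-→d19:-→d20:-→d21:-→d22:H2 -> H2
  + 32.0.0.0/3 (H4) depth=3
  lookup 197.235.11.1: bits 1 walk d0:-→d1:- -> no-route
  + 0.0.0.0/0 (H1) depth=0
  lookup 190.219.80.53: bits 1011111011011011010100 walk d0:H1→d1:-→d2:-→d3:-→d4:-→d5:-→d6:-→d7:-→d8:-→d9:-→d10:-→d11:-→d12:-→d13:-→d14:-→d15:-→d16:-→d17:-→d18:-→d19:-→d20:-→d21:-→d22:H2 -> H2
  + 188.0.0.0/6 (H3) depth=6
  + 59.71.16.0/20 (H2) depth=20
  + 0.0.0.0/0 (H4) depth=0
  lookup 28.214.190.215: bits 00 walk d0:H4→d1:-→d2:- -> H4
  + 190.219.81.228/30 (H4) depth=30
  - 190.219.80.0/22 clear@22
  + 190.208.0.0/12 (H4) depth=12

== LOOKUPS ==
["H0","H4","H4","H2","H4","H2","H2","H2","no-route","H2","H4"]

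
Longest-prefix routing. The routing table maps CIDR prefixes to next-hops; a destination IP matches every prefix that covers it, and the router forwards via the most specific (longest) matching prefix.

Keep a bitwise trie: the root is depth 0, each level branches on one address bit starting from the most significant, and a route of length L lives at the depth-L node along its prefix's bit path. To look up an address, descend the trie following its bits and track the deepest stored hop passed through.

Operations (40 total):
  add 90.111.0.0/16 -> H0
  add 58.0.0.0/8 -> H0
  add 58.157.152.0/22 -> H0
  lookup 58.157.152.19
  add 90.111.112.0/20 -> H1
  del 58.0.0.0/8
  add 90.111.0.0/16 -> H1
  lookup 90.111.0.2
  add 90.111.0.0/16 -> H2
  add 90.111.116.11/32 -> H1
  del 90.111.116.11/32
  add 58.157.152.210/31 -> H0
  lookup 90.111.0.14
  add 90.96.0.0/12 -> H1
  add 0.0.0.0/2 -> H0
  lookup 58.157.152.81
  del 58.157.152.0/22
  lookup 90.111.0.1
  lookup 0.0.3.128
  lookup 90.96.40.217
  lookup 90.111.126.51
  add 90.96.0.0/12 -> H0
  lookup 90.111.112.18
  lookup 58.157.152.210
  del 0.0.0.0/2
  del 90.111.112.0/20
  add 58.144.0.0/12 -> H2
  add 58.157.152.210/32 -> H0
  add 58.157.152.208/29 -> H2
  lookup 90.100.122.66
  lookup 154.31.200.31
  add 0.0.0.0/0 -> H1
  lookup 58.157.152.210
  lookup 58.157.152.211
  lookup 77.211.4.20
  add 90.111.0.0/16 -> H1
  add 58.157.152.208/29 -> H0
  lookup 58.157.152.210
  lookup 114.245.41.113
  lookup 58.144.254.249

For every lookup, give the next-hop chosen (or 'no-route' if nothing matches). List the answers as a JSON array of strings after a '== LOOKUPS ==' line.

Process each operation:
  + 90.111.0.0/16 (H0) depth=16
  + 58.0.0.0/8 (H0) depth=8
  + 58.157.152.0/22 (H0) depth=22
  lookup 58.157.152.19: bits 0011101010011101100110 walk d0:-→d1:-→d2:-→d3:-→d4:-→d5:-→d6:-→d7:-→d8:H0→d9:-→d10:-→d11:-→d12:-→d13:-→d14:-→d15:-→d16:-→d17:-→d18:-→d19:-→d20:-→d21:-→d22:H0 -> H0
  + 90.111.112.0/20 (H1) depth=20
  - 58.0.0.0/8 clear@8
  + 90.111.0.0/16 (H1) depth=16
  lookup 90.111.0.2: bits 01011010011011110 walk d0:-→d1:-→d2:-→d3:-→d4:-→d5:-→d6:-→d7:-→d8:-→d9:-→d10:-→d11:-→d12:-→d13:-→d14:-→d15:-→d16:H1→d17:- -> H1
  + 90.111.0.0/16 (H2) depth=16
  + 90.111.116.11/32 (H1) depth=32
  - 90.111.116.11/32 clear@32
  + 58.157.152.210/31 (H0) depth=31
  lookup 90.111.0.14: bits 01011010011011110 walk d0:-→d1:-→d2:-→d3:-→d4:-→d5:-→d6:-→d7:-→d8:-→d9:-→d10:-→d11:-→d12:-→d13:-→d14:-→d15:-→d16:H2→d17:- -> H2
  + 90.96.0.0/12 (H1) depth=12
  + 0.0.0.0/2 (H0) depth=2
  lookup 58.157.152.81: bits 001110101001110110011000 walk d0:-→d1:-→d2:H0→d3:-→d4:-→d5:-→d6:-→d7:-→d8:-→d9:-→d10:-→d11:-→d12:-→d13:-→d14:-→d15:-→d16:-→d17:-→d18:-→d19:-→d20:-→d21:-→d22:H0→d23:-→d24:- -> H0
  - 58.157.152.0/22 clear@22
  lookup 90.111.0.1: bits 01011010011011110 walk d0:-→d1:-→d2:-→d3:-→d4:-→d5:-→d6:-→d7:-→d8:-→d9:-→d10:-→d11:-→d12:H1→d13:-→d14:-→d15:-→d16:H2→d17:- -> H2
  lookup 0.0.3.128: bits 00 walk d0:-→d1:-→d2:H0 -> H0
  lookup 90.96.40.217: bits 010110100110 walk d0:-→d1:-→d2:-→d3:-→d4:-→d5:-→d6:-→d7:-→d8:-→d9:-→d10:-→d11:-→d12:H1 -> H1
  lookup 90.111.126.51: bits 01011010011011110111 walk d0:-→d1:-→d2:-→d3:-→d4:-→d5:-→d6:-→d7:-→d8:-→d9:-→d10:-→d11:-→d12:H1→d13:-→d14:-→d15:-→d16:H2→d17:-→d18:-→d19:-→d20:H1 -> H1
  + 90.96.0.0/12 (H0) depth=12
  lookup 90.111.112.18: bits 010110100110111101110 walk d0:-→d1:-→d2:-→d3:-→d4:-→d5:-→d6:-→d7:-→d8:-→d9:-→d10:-→d11:-→d12:H0→d13:-→d14:-→d15:-→d16:H2→d17:-→d18:-→d19:-→d20:H1→d21:- -> H1
  lookup 58.157.152.210: bits 0011101010011101100110001101001 walk d0:-→d1:-→d2:H0→d3:-→d4:-→d5:-→d6:-→d7:-→d8:-→d9:-→d10:-→d11:-→d12:-→d13:-→d14:-→d15:-→d16:-→d17:-→d18:-→d19:-→d20:-→d21:-→d22:-→d23:-→d24:-→d25:-→d26:-→d27:-→d28:-→d29:-→d30:-→d31:H0 -> H0
  - 0.0.0.0/2 clear@2
  - 90.111.112.0/20 clear@20
  + 58.144.0.0/12 (H2) depth=12
  + 58.157.152.210/32 (H0) depth=32
  + 58.157.152.208/29 (H2) depth=29
  lookup 90.100.122.66: bits 010110100110 walk d0:-→d1:-→d2:-→d3:-→d4:-→d5:-→d6:-→d7:-→d8:-→d9:-→d10:-→d11:-→d12:H0 -> H0
  lookup 154.31.200.31: bits ε walk d0:- -> no-route
  + 0.0.0.0/0 (H1) depth=0
  lookup 58.157.152.210: bits 00111010100111011001100011010010 walk d0:H1→d1:-→d2:-→d3:-→d4:-→d5:-→d6:-→d7:-→d8:-→d9:-→d10:-→d11:-→d12:H2→d13:-→d14:-→d15:-→d16:-→d17:-→d18:-→d19:-→d20:-→d21:-→d22:-→d23:-→d24:-→d25:-→d26:-→d27:-→d28:-→d29:H2→d30:-→d31:H0→d32:H0 -> H0
  lookup 58.157.152.211: bits 0011101010011101100110001101001 walk d0:H1→d1:-→d2:-→d3:-→d4:-→d5:-→d6:-→d7:-→d8:-→d9:-→d10:-→d11:-→d12:H2→d13:-→d14:-→d15:-→d16:-→d17:-→d18:-→d19:-→d20:-→d21:-→d22:-→d23:-→d24:-→d25:-→d26:-→d27:-→d28:-→d29:H2→d30:-→d31:H0 -> H0
  lookup 77.211.4.20: bits 010 walk d0:H1→d1:-→d2:-→d3:- -> H1
  + 90.111.0.0/16 (H1) depth=16
  + 58.157.152.208/29 (H0) depth=29
  lookup 58.157.152.210: bits 00111010100111011001100011010010 walk d0:H1→d1:-→d2:-→d3:-→d4:-→d5:-→d6:-→d7:-→d8:-→d9:-→d10:-→d11:-→d12:H2→d13:-→d14:-→d15:-→d16:-→d17:-→d18:-→d19:-→d20:-→d21:-→d22:-→d23:-→d24:-→d25:-→d26:-→d27:-→d28:-→d29:H0→d30:-→d31:H0→d32:H0 -> H0
  lookup 114.245.41.113: bits 01 walk d0:H1→d1:-→d2:- -> H1
  lookup 58.144.254.249: bits 001110101001 walk d0:H1→d1:-→d2:-→d3:-→d4:-→d5:-→d6:-→d7:-→d8:-→d9:-→d10:-→d11:-→d12:H2 -> H2

== LOOKUPS ==
["H0","H1","H2","H0","H2","H0","H1","H1","H1","H0","H0","no-route","H0","H0","H1","H0","H1","H2"]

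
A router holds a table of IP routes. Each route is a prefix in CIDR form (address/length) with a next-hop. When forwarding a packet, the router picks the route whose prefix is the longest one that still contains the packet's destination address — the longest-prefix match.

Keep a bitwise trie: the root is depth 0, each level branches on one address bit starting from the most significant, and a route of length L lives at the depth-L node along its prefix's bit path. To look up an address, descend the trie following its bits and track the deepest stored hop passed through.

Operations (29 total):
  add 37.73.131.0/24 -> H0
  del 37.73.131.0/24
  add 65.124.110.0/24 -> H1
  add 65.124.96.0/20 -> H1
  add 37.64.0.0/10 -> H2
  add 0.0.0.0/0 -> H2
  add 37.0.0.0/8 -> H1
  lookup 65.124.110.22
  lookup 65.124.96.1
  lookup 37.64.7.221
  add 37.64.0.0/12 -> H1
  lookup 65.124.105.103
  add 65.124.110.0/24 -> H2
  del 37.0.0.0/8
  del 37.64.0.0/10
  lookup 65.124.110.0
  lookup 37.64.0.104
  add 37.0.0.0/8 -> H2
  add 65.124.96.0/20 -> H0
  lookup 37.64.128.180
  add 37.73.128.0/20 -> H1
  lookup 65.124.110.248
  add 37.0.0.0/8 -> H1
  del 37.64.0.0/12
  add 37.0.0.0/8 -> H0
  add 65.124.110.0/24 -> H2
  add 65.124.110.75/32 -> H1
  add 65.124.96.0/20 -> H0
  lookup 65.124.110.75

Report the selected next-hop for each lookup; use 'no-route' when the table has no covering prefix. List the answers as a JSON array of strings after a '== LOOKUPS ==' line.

Apply in order:
  add 37.73.131.0/24 -> H0 at depth 24
  del 37.73.131.0/24 (clear depth 24)
  add 65.124.110.0/24 -> H1 at depth 24
  add 65.124.96.0/20 -> H1 at depth 20
  add 37.64.0.0/10 -> H2 at depth 10
  add 0.0.0.0/0 -> H2 at depth 0
  add 37.0.0.0/8 -> H1 at depth 8
  Q 65.124.110.22: descend 010000010111110001101110 ; hops seen [H2,H1,H1] ; pick H1
  Q 65.124.96.1: descend 01000001011111000110 ; hops seen [H2,H1] ; pick H1
  Q 37.64.7.221: descend 001001010100 ; hops seen [H2,H1,H2] ; pick H2
  add 37.64.0.0/12 -> H1 at depth 12
  Q 65.124.105.103: descend 010000010111110001101 ; hops seen [H2,H1] ; pick H1
  add 65.124.110.0/24 -> H2 at depth 24
  del 37.0.0.0/8 (clear depth 8)
  del 37.64.0.0/10 (clear depth 10)
  Q 65.124.110.0: descend 010000010111110001101110 ; hops seen [H2,H1,H2] ; pick H2
  Q 37.64.0.104: descend 001001010100 ; hops seen [H2,H1] ; pick H1
  add 37.0.0.0/8 -> H2 at depth 8
  add 65.124.96.0/20 -> H0 at depth 20
  Q 37.64.128.180: descend 001001010100 ; hops seen [H2,H2,H1] ; pick H1
  add 37.73.128.0/20 -> H1 at depth 20
  Q 65.124.110.248: descend 010000010111110001101110 ; hops seen [H2,H0,H2] ; pick H2
  add 37.0.0.0/8 -> H1 at depth 8
  del 37.64.0.0/12 (clear depth 12)
  add 37.0.0.0/8 -> H0 at depth 8
  add 65.124.110.0/24 -> H2 at depth 24
  add 65.124.110.75/32 -> H1 at depth 32
  add 65.124.96.0/20 -> H0 at depth 20
  Q 65.124.110.75: descend 01000001011111000110111001001011 ; hops seen [H2,H0,H2,H1] ; pick H1

== LOOKUPS ==
["H1","H1","H2","H1","H2","H1","H1","H2","H1"]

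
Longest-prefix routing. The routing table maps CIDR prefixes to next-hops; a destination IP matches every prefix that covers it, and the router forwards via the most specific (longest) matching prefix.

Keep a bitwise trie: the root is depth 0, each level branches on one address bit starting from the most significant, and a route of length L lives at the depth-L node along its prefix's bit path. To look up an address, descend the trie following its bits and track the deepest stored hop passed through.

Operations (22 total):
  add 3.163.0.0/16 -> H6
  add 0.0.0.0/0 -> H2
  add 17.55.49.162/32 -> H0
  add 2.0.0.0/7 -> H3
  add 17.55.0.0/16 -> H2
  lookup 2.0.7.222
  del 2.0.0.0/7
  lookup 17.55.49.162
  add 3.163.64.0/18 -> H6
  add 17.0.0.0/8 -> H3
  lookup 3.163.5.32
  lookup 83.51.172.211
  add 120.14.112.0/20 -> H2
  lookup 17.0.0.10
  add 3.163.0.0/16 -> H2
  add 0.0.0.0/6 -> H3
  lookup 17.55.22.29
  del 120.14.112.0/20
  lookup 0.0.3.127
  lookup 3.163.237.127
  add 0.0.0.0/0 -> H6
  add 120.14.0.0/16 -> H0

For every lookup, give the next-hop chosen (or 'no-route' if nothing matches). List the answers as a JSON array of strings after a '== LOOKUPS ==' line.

Apply in order:
  + 3.163.0.0/16 (H6) depth=16
  + 0.0.0.0/0 (H2) depth=0
  + 17.55.49.162/32 (H0) depth=32
  + 2.0.0.0/7 (H3) depth=7
  + 17.55.0.0/16 (H2) depth=16
  ? 2.0.7.222  path d0:H2→d1:-→d2:-→d3:-→d4:-→d5:-→d6:-→d7:H3  best=H3
  - 2.0.0.0/7 clear@7
  ? 17.55.49.162  path d0:H2→d1:-→d2:-→d3:-→d4:-→d5:-→d6:-→d7:-→d8:-→d9:-→d10:-→d11:-→d12:-→d13:-→d14:-→d15:-→d16:H2→d17:-→d18:-→d19:-→d20:-→d21:-→d22:-→d23:-→d24:-→d25:-→d26:-→d27:-→d28:-→d29:-→d30:-→d31:-→d32:H0  best=H0
  + 3.163.64.0/18 (H6) depth=18
  + 17.0.0.0/8 (H3) depth=8
  ? 3.163.5.32  path d0:H2→d1:-→d2:-→d3:-→d4:-→d5:-→d6:-→d7:-→d8:-→d9:-→d10:-→d11:-→d12:-→d13:-→d14:-→d15:-→d16:H6→d17:-  best=H6
  ? 83.51.172.211  path d0:H2→d1:-  best=H2
  + 120.14.112.0/20 (H2) depth=20
  ? 17.0.0.10  path d0:H2→d1:-→d2:-→d3:-→d4:-→d5:-→d6:-→d7:-→d8:H3→d9:-→d10:-  best=H3
  + 3.163.0.0/16 (H2) depth=16
  + 0.0.0.0/6 (H3) depth=6
  ? 17.55.22.29  path d0:H2→d1:-→d2:-→d3:-→d4:-→d5:-→d6:-→d7:-→d8:H3→d9:-→d10:-→d11:-→d12:-→d13:-→d14:-→d15:-→d16:H2→d17:-→d18:-  best=H2
  - 120.14.112.0/20 clear@20
  ? 0.0.3.127  path d0:H2→d1:-→d2:-→d3:-→d4:-→d5:-→d6:H3  best=H3
  ? 3.163.237.127  path d0:H2→d1:-→d2:-→d3:-→d4:-→d5:-→d6:H3→d7:-→d8:-→d9:-→d10:-→d11:-→d12:-→d13:-→d14:-→d15:-→d16:H2  best=H2
  + 0.0.0.0/0 (H6) depth=0
  + 120.14.0.0/16 (H0) depth=16

== LOOKUPS ==
["H3","H0","H6","H2","H3","H2","H3","H2"]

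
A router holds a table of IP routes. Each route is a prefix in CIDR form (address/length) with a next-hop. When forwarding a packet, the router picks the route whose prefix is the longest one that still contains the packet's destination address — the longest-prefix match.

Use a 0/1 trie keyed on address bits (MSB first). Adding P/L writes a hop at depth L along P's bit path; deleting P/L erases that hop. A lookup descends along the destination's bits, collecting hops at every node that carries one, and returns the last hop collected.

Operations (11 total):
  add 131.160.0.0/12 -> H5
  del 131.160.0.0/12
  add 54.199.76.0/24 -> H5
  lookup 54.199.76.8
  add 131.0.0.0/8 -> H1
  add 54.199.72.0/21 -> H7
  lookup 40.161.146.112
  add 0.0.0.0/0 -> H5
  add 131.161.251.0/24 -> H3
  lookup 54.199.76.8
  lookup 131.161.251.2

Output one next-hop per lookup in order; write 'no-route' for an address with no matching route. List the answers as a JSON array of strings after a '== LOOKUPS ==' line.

Apply in order:
  add 131.160.0.0/12 -> H5 at depth 12
  del 131.160.0.0/12 (clear depth 12)
  add 54.199.76.0/24 -> H5 at depth 24
  lookup 54.199.76.8: bits 001101101100011101001100 walk d0:-→d1:-→d2:-→d3:-→d4:-→d5:-→d6:-→d7:-→d8:-→d9:-→d10:-→d11:-→d12:-→d13:-→d14:-→d15:-→d16:-→d17:-→d18:-→d19:-→d20:-→d21:-→d22:-→d23:-→d24:H5 -> H5
  add 131.0.0.0/8 -> H1 at depth 8
  add 54.199.72.0/21 -> H7 at depth 21
  lookup 40.161.146.112: bits 001 walk d0:-→d1:-→d2:-→d3:- -> no-route
  add 0.0.0.0/0 -> H5 at depth 0
  add 131.161.251.0/24 -> H3 at depth 24
  lookup 54.199.76.8: bits 001101101100011101001100 walk d0:H5→d1:-→d2:-→d3:-→d4:-→d5:-→d6:-→d7:-→d8:-→d9:-→d10:-→d11:-→d12:-→d13:-→d14:-→d15:-→d16:-→d17:-→d18:-→d19:-→d20:-→d21:H7→d22:-→d23:-→d24:H5 -> H5
  lookup 131.161.251.2: bits 100000111010000111111011 walk d0:H5→d1:-→d2:-→d3:-→d4:-→d5:-→d6:-→d7:-→d8:H1→d9:-→d10:-→d11:-→d12:-→d13:-→d14:-→d15:-→d16:-→d17:-→d18:-→d19:-→d20:-→d21:-→d22:-→d23:-→d24:H3 -> H3

== LOOKUPS ==
["H5","no-route","H5","H3"]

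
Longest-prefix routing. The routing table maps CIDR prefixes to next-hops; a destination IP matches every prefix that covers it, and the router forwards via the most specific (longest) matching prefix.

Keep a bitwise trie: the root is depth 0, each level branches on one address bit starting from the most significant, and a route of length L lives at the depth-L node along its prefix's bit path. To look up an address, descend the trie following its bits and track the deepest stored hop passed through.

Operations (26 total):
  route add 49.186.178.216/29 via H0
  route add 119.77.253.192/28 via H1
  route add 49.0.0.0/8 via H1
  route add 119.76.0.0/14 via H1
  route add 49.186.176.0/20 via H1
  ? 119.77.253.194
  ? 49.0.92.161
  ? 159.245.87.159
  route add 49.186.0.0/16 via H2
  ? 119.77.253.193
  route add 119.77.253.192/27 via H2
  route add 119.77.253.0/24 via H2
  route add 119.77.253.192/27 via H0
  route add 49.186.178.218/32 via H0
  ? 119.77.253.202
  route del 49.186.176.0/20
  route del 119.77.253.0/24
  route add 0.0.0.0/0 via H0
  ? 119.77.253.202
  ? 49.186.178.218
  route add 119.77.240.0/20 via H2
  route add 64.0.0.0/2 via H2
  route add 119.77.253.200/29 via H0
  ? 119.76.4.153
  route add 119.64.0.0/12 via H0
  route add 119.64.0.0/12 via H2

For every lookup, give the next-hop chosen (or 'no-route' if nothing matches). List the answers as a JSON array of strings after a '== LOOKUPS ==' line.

Apply in order:
  add 49.186.178.216/29 -> H0 at depth 29
  add 119.77.253.192/28 -> H1 at depth 28
  add 49.0.0.0/8 -> H1 at depth 8
  add 119.76.0.0/14 -> H1 at depth 14
  add 49.186.176.0/20 -> H1 at depth 20
  lookup 119.77.253.194: bits 0111011101001101111111011100 walk d0:-→d1:-→d2:-→d3:-→d4:-→d5:-→d6:-→d7:-→d8:-→d9:-→d10:-→d11:-→d12:-→d13:-→d14:H1→d15:-→d16:-→d17:-→d18:-→d19:-→d20:-→d21:-→d22:-→d23:-→d24:-→d25:-→d26:-→d27:-→d28:H1 -> H1
  lookup 49.0.92.161: bits 00110001 walk d0:-→d1:-→d2:-→d3:-→d4:-→d5:-→d6:-→d7:-→d8:H1 -> H1
  lookup 159.245.87.159: bits ε walk d0:- -> no-route
  add 49.186.0.0/16 -> H2 at depth 16
  lookup 119.77.253.193: bits 0111011101001101111111011100 walk d0:-→d1:-→d2:-→d3:-→d4:-→d5:-→d6:-→d7:-→d8:-→d9:-→d10:-→d11:-→d12:-→d13:-→d14:H1→d15:-→d16:-→d17:-→d18:-→d19:-→d20:-→d21:-→d22:-→d23:-→d24:-→d25:-→d26:-→d27:-→d28:H1 -> H1
  add 119.77.253.192/27 -> H2 at depth 27
  add 119.77.253.0/24 -> H2 at depth 24
  add 119.77.253.192/27 -> H0 at depth 27
  add 49.186.178.218/32 -> H0 at depth 32
  lookup 119.77.253.202: bits 0111011101001101111111011100 walk d0:-→d1:-→d2:-→d3:-→d4:-→d5:-→d6:-→d7:-→d8:-→d9:-→d10:-→d11:-→d12:-→d13:-→d14:H1→d15:-→d16:-→d17:-→d18:-→d19:-→d20:-→d21:-→d22:-→d23:-→d24:H2→d25:-→d26:-→d27:H0→d28:H1 -> H1
  - 49.186.176.0/20 clear@20
  - 119.77.253.0/24 clear@24
  add 0.0.0.0/0 -> H0 at depth 0
  lookup 119.77.253.202: bits 0111011101001101111111011100 walk d0:H0→d1:-→d2:-→d3:-→d4:-→d5:-→d6:-→d7:-→d8:-→d9:-→d10:-→d11:-→d12:-→d13:-→d14:H1→d15:-→d16:-→d17:-→d18:-→d19:-→d20:-→d21:-→d22:-→d23:-→d24:-→d25:-→d26:-→d27:H0→d28:H1 -> H1
  lookup 49.186.178.218: bits 00110001101110101011001011011010 walk d0:H0→d1:-→d2:-→d3:-→d4:-→d5:-→d6:-→d7:-→d8:H1→d9:-→d10:-→d11:-→d12:-→d13:-→d14:-→d15:-→d16:H2→d17:-→d18:-→d19:-→d20:-→d21:-→d22:-→d23:-→d24:-→d25:-→d26:-→d27:-→d28:-→d29:H0→d30:-→d31:-→d32:H0 -> H0
  add 119.77.240.0/20 -> H2 at depth 20
  add 64.0.0.0/2 -> H2 at depth 2
  add 119.77.253.200/29 -> H0 at depth 29
  lookup 119.76.4.153: bits 011101110100110 walk d0:H0→d1:-→d2:H2→d3:-→d4:-→d5:-→d6:-→d7:-→d8:-→d9:-→d10:-→d11:-→d12:-→d13:-→d14:H1→d15:- -> H1
  add 119.64.0.0/12 -> H0 at depth 12
  add 119.64.0.0/12 -> H2 at depth 12

== LOOKUPS ==
["H1","H1","no-route","H1","H1","H1","H0","H1"]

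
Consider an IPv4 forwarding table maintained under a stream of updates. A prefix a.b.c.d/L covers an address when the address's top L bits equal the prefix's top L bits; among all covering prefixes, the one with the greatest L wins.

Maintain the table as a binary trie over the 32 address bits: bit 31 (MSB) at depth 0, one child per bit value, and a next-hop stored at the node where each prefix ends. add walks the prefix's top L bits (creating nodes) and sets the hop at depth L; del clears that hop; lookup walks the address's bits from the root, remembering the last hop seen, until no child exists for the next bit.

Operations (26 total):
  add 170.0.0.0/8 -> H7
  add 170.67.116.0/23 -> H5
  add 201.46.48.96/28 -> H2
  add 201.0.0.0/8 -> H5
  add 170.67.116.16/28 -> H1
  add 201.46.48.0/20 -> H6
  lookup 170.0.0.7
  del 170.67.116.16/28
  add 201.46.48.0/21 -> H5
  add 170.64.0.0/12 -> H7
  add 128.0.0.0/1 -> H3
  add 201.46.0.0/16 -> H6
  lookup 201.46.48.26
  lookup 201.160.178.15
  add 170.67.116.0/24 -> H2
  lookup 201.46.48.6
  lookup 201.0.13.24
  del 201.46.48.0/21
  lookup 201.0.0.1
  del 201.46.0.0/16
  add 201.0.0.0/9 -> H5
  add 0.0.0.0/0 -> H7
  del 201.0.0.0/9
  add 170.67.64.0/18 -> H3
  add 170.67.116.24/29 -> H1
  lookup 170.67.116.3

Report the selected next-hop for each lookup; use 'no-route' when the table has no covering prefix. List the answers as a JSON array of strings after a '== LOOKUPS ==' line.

Apply in order:
  add 170.0.0.0/8 -> H7 at depth 8
  add 170.67.116.0/23 -> H5 at depth 23
  add 201.46.48.96/28 -> H2 at depth 28
  add 201.0.0.0/8 -> H5 at depth 8
  add 170.67.116.16/28 -> H1 at depth 28
  add 201.46.48.0/20 -> H6 at depth 20
  lookup 170.0.0.7: bits 101010100 walk d0:-→d1:-→d2:-→d3:-→d4:-→d5:-→d6:-→d7:-→d8:H7→d9:- -> H7
  del 170.67.116.16/28 (clear depth 28)
  add 201.46.48.0/21 -> H5 at depth 21
  add 170.64.0.0/12 -> H7 at depth 12
  add 128.0.0.0/1 -> H3 at depth 1
  add 201.46.0.0/16 -> H6 at depth 16
  lookup 201.46.48.26: bits 1100100100101110001100000 walk d0:-→d1:H3→d2:-→d3:-→d4:-→d5:-→d6:-→d7:-→d8:H5→d9:-→d10:-→d11:-→d12:-→d13:-→d14:-→d15:-→d16:H6→d17:-→d18:-→d19:-→d20:H6→d21:H5→d22:-→d23:-→d24:-→d25:- -> H5
  lookup 201.160.178.15: bits 11001001 walk d0:-→d1:H3→d2:-→d3:-→d4:-→d5:-→d6:-→d7:-→d8:H5 -> H5
  add 170.67.116.0/24 -> H2 at depth 24
  lookup 201.46.48.6: bits 1100100100101110001100000 walk d0:-→d1:H3→d2:-→d3:-→d4:-→d5:-→d6:-→d7:-→d8:H5→d9:-→d10:-→d11:-→d12:-→d13:-→d14:-→d15:-→d16:H6→d17:-→d18:-→d19:-→d20:H6→d21:H5→d22:-→d23:-→d24:-→d25:- -> H5
  lookup 201.0.13.24: bits 1100100100 walk d0:-→d1:H3→d2:-→d3:-→d4:-→d5:-→d6:-→d7:-→d8:H5→d9:-→d10:- -> H5
  del 201.46.48.0/21 (clear depth 21)
  lookup 201.0.0.1: bits 1100100100 walk d0:-→d1:H3→d2:-→d3:-→d4:-→d5:-→d6:-→d7:-→d8:H5→d9:-→d10:- -> H5
  del 201.46.0.0/16 (clear depth 16)
  add 201.0.0.0/9 -> H5 at depth 9
  add 0.0.0.0/0 -> H7 at depth 0
  del 201.0.0.0/9 (clear depth 9)
  add 170.67.64.0/18 -> H3 at depth 18
  add 170.67.116.24/29 -> H1 at depth 29
  lookup 170.67.116.3: bits 101010100100001101110100000 walk d0:H7→d1:H3→d2:-→d3:-→d4:-→d5:-→d6:-→d7:-→d8:H7→d9:-→d10:-→d11:-→d12:H7→d13:-→d14:-→d15:-→d16:-→d17:-→d18:H3→d19:-→d20:-→d21:-→d22:-→d23:H5→d24:H2→d25:-→d26:-→d27:- -> H2

== LOOKUPS ==
["H7","H5","H5","H5","H5","H5","H2"]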